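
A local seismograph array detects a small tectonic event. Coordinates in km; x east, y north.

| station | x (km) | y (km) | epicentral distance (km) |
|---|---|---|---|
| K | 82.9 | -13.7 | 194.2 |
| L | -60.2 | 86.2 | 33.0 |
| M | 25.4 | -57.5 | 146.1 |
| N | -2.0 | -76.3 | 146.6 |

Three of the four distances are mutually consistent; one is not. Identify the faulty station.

Solve using three stations at a time. Using L, M, N (subtract circle equations pairwise → linear system) gives (x, y) ≈ (-68.7, 54.2).
Distances from that point to each station vs reported:
  K: calculated 166.2 vs reported 194.2 → residual 28.0 km
  L: calculated 33.1 vs reported 33.0 → residual 0.1 km
  M: calculated 146.1 vs reported 146.1 → residual 0.0 km
  N: calculated 146.6 vs reported 146.6 → residual 0.0 km
L, M, N are mutually consistent (residuals ≈ 0); K is off by 28.0 km.

K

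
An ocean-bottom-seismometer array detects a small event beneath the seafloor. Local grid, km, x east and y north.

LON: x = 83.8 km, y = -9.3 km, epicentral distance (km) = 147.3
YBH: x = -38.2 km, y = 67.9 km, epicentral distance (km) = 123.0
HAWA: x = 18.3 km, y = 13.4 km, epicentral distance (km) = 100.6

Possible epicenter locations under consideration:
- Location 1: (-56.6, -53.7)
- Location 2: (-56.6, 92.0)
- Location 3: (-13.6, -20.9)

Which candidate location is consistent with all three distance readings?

For each candidate, compare |candidate − station| to the reported distance:
Location 1: residuals LON 0.0, YBH 0.0, HAWA 0.0 → max 0.0 km
Location 2: residuals LON 25.8, YBH 92.7, HAWA 8.0 → max 92.7 km
Location 3: residuals LON 49.2, YBH 30.9, HAWA 53.8 → max 53.8 km
Only Location 1 has all residuals ≈ 0.

Location 1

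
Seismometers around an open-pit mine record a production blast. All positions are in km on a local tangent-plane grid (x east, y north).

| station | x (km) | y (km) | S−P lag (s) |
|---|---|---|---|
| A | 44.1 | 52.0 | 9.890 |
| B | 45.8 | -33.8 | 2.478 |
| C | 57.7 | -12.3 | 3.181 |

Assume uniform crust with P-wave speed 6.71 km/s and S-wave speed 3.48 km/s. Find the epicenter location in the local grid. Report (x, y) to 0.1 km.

Distance from S−P lag: d = Δt · v_P v_S / (v_P − v_S) = Δt · (6.71·3.48)/(6.71−3.48) ≈ 7.2293·Δt.
So d_A = 71.50, d_B = 17.91, d_C = 23.00 km.
Circle about each station: (x − 44.1)² + (y − 52.0)² = 71.50²; (x − 45.8)² + (y + 33.8)² = 17.91²; (x − 57.7)² + (y + 12.3)² = 23.00².
Subtracting pairs of circle equations eliminates x²+y² and gives linear equations (the radical axes):
3.4 x − 171.6 y = 3382.75
27.2 x − 128.6 y = 3415.02
Solving the 2×2 system: x ≈ 35.7, y ≈ -19.0 km.
Check against A (with the unrounded x, y): √((x − 44.1)²+(y − 52.0)²) = 71.50 ≈ 71.50 km. ✓

x ≈ 35.7 km, y ≈ -19.0 km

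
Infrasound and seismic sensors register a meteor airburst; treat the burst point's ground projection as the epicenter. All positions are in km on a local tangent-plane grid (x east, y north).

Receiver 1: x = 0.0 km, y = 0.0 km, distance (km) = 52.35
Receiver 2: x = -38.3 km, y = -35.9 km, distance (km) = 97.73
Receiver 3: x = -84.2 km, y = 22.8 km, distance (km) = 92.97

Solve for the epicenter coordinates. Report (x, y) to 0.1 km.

(4.0, 52.2)

Circle about each station: x² + y² = 52.35²; (x + 38.3)² + (y + 35.9)² = 97.73²; (x + 84.2)² + (y − 22.8)² = 92.97².
Subtracting the Receiver 1 equation from the Receiver 2 and Receiver 3 equations removes the quadratic terms:
-76.6 x − 71.8 y = -4054.93
-168.4 x + 45.6 y = 1706.58
Solving the 2×2 system: x ≈ 4.0, y ≈ 52.2 km.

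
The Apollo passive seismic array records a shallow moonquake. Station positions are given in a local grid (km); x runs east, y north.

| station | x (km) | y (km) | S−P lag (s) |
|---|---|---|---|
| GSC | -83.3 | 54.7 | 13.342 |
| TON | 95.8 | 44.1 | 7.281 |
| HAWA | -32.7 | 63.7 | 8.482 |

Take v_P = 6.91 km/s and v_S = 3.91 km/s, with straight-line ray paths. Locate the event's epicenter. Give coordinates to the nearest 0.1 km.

x ≈ 33.1 km, y ≈ 24.9 km

Distance from S−P lag: d = Δt · v_P v_S / (v_P − v_S) = Δt · (6.91·3.91)/(6.91−3.91) ≈ 9.0060·Δt.
So d_GSC = 120.16, d_TON = 65.57, d_HAWA = 76.39 km.
Circle about each station: (x + 83.3)² + (y − 54.7)² = 120.16²; (x − 95.8)² + (y − 44.1)² = 65.57²; (x + 32.7)² + (y − 63.7)² = 76.39².
Subtracting the GSC equation from the TON and HAWA equations removes the quadratic terms:
358.2 x − 21.2 y = 11330.47
101.2 x + 18.0 y = 3798.99
Solving the 2×2 system: x ≈ 33.1, y ≈ 24.9 km.
Check against GSC (with the unrounded x, y): √((x + 83.3)²+(y − 54.7)²) = 120.16 ≈ 120.16 km. ✓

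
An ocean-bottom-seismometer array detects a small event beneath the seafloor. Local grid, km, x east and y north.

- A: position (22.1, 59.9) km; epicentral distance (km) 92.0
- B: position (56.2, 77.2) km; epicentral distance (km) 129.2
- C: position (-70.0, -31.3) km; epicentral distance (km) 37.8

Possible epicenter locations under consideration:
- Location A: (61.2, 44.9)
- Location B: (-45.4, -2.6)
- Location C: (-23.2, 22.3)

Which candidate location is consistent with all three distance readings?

Location B

For each candidate, compare |candidate − station| to the reported distance:
Location A: residuals A 50.1, B 96.5, C 113.9 → max 113.9 km
Location B: residuals A 0.0, B 0.0, C 0.0 → max 0.0 km
Location C: residuals A 33.1, B 32.7, C 33.4 → max 33.4 km
Only Location B has all residuals ≈ 0.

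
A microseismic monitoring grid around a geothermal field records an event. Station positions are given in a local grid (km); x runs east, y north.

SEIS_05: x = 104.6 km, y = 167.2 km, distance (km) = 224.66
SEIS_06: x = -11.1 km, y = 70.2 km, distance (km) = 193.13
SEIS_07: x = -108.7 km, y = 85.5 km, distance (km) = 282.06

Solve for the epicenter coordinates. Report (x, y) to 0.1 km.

x ≈ 135.7 km, y ≈ -55.3 km

Circle about each station: (x − 104.6)² + (y − 167.2)² = 224.66²; (x + 11.1)² + (y − 70.2)² = 193.13²; (x + 108.7)² + (y − 85.5)² = 282.06².
Subtracting the SEIS_05 equation from the SEIS_06 and SEIS_07 equations removes the quadratic terms:
-231.4 x − 194.0 y = -20672.83
-426.6 x − 163.4 y = -48856.79
Solving the 2×2 system: x ≈ 135.7, y ≈ -55.3 km.
Check against SEIS_05 (with the unrounded x, y): √((x − 104.6)²+(y − 167.2)²) = 224.68 ≈ 224.66 km. ✓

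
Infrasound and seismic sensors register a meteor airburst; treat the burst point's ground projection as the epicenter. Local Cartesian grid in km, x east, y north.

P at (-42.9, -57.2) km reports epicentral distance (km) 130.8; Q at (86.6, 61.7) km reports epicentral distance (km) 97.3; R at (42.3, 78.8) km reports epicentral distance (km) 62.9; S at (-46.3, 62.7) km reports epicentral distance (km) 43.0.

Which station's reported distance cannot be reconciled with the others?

P

Solve using three stations at a time. Using Q, R, S (subtract circle equations pairwise → linear system) gives (x, y) ≈ (-8.7, 42.0).
Distances from that point to each station vs reported:
  P: calculated 104.9 vs reported 130.8 → residual 25.9 km
  Q: calculated 97.3 vs reported 97.3 → residual 0.0 km
  R: calculated 62.9 vs reported 62.9 → residual 0.0 km
  S: calculated 43.0 vs reported 43.0 → residual 0.0 km
Q, R, S are mutually consistent (residuals ≈ 0); P is off by 25.9 km.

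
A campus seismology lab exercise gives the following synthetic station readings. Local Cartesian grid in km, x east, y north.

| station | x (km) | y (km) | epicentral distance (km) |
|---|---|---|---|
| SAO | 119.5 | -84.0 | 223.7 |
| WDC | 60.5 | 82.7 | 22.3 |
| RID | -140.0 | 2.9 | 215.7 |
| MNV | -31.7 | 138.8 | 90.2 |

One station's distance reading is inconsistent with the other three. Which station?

SAO

Solve using three stations at a time. Using WDC, RID, MNV (subtract circle equations pairwise → linear system) gives (x, y) ≈ (51.1, 103.0).
Distances from that point to each station vs reported:
  SAO: calculated 199.1 vs reported 223.7 → residual 24.6 km
  WDC: calculated 22.3 vs reported 22.3 → residual 0.0 km
  RID: calculated 215.7 vs reported 215.7 → residual 0.0 km
  MNV: calculated 90.2 vs reported 90.2 → residual 0.0 km
WDC, RID, MNV are mutually consistent (residuals ≈ 0); SAO is off by 24.6 km.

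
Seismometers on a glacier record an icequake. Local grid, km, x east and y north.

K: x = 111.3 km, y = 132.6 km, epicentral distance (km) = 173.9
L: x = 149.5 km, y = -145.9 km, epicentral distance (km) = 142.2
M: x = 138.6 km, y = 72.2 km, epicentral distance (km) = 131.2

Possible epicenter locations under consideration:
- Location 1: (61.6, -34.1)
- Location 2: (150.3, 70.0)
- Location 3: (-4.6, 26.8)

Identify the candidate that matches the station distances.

Location 1

For each candidate, compare |candidate − station| to the reported distance:
Location 1: residuals K 0.1, L 0.0, M 0.1 → max 0.1 km
Location 2: residuals K 100.1, L 73.7, M 119.3 → max 119.3 km
Location 3: residuals K 17.0, L 89.3, M 19.0 → max 89.3 km
Only Location 1 has all residuals ≈ 0.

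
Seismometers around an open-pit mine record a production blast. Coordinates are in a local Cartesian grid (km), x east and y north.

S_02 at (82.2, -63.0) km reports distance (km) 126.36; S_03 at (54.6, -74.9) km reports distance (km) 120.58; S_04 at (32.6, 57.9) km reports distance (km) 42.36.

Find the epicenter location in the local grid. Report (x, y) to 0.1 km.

(-1.0, 32.1)

Circle about each station: (x − 82.2)² + (y + 63.0)² = 126.36²; (x − 54.6)² + (y + 74.9)² = 120.58²; (x − 32.6)² + (y − 57.9)² = 42.36².
Subtracting the S_02 equation from the S_03 and S_04 equations removes the quadratic terms:
-55.2 x − 23.8 y = -707.36
-99.2 x + 241.8 y = 7861.81
Solving the 2×2 system: x ≈ -1.0, y ≈ 32.1 km.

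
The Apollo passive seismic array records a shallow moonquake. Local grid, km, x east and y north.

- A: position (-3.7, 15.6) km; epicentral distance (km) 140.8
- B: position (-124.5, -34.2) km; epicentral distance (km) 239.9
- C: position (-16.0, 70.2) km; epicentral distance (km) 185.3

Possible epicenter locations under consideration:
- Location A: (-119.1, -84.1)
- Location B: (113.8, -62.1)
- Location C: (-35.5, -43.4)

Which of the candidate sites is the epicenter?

For each candidate, compare |candidate − station| to the reported distance:
Location A: residuals A 11.7, B 189.7, C 0.3 → max 189.7 km
Location B: residuals A 0.1, B 0.0, C 0.0 → max 0.1 km
Location C: residuals A 73.8, B 150.4, C 70.0 → max 150.4 km
Only Location B has all residuals ≈ 0.

Location B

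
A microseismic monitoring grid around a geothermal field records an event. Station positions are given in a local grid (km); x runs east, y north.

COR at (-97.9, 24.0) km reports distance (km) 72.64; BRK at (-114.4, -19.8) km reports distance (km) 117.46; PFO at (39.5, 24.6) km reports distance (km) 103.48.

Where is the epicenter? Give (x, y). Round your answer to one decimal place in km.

x ≈ -49.2 km, y ≈ 77.9 km

Circle about each station: (x + 97.9)² + (y − 24.0)² = 72.64²; (x + 114.4)² + (y + 19.8)² = 117.46²; (x − 39.5)² + (y − 24.6)² = 103.48².
Subtracting pairs of circle equations eliminates x²+y² and gives linear equations (the radical axes):
-33.0 x − 87.6 y = -5201.29
274.8 x + 1.2 y = -13426.54
Solving the 2×2 system: x ≈ -49.2, y ≈ 77.9 km.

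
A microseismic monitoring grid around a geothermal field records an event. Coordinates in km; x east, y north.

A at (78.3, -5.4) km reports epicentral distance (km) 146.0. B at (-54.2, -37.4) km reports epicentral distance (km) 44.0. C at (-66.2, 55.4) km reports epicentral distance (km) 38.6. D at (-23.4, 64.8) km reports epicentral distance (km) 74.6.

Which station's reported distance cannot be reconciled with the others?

C

Solve using three stations at a time. Using A, B, D (subtract circle equations pairwise → linear system) gives (x, y) ≈ (-67.3, 4.5).
Distances from that point to each station vs reported:
  A: calculated 146.0 vs reported 146.0 → residual 0.0 km
  B: calculated 44.0 vs reported 44.0 → residual 0.0 km
  C: calculated 50.9 vs reported 38.6 → residual 12.3 km
  D: calculated 74.6 vs reported 74.6 → residual 0.0 km
A, B, D are mutually consistent (residuals ≈ 0); C is off by 12.3 km.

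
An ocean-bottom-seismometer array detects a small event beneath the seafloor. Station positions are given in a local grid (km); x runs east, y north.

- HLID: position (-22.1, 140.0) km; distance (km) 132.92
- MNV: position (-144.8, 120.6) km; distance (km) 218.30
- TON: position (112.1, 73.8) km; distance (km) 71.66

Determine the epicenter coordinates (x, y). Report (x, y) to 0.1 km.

54.4 km east, 31.3 km north

Circle about each station: (x + 22.1)² + (y − 140.0)² = 132.92²; (x + 144.8)² + (y − 120.6)² = 218.30²; (x − 112.1)² + (y − 73.8)² = 71.66².
Subtracting pairs of circle equations eliminates x²+y² and gives linear equations (the radical axes):
-245.4 x − 38.8 y = -14564.17
268.4 x − 132.4 y = 10457.01
Solving the 2×2 system: x ≈ 54.4, y ≈ 31.3 km.
Check against HLID (with the unrounded x, y): √((x + 22.1)²+(y − 140.0)²) = 132.92 ≈ 132.92 km. ✓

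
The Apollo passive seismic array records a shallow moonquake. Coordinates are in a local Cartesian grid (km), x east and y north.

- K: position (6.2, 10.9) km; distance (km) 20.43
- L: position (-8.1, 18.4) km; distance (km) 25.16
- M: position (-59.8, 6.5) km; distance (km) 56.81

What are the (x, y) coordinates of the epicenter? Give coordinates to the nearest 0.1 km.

x ≈ -4.5 km, y ≈ -6.5 km

Circle about each station: (x − 6.2)² + (y − 10.9)² = 20.43²; (x + 8.1)² + (y − 18.4)² = 25.16²; (x + 59.8)² + (y − 6.5)² = 56.81².
Subtracting pairs of circle equations eliminates x²+y² and gives linear equations (the radical axes):
-28.6 x + 15.0 y = 31.28
-132.0 x − 8.8 y = 651.05
Solving the 2×2 system: x ≈ -4.5, y ≈ -6.5 km.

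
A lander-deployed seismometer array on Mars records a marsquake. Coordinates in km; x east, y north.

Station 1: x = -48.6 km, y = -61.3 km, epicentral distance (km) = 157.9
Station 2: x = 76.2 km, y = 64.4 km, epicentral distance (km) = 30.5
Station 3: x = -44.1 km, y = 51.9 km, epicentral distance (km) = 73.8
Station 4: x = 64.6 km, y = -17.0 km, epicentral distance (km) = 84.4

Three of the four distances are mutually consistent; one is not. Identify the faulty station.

Solve using three stations at a time. Using Station 1, Station 2, Station 4 (subtract circle equations pairwise → linear system) gives (x, y) ≈ (45.8, 65.2).
Distances from that point to each station vs reported:
  Station 1: calculated 157.9 vs reported 157.9 → residual 0.0 km
  Station 2: calculated 30.4 vs reported 30.5 → residual 0.1 km
  Station 3: calculated 90.9 vs reported 73.8 → residual 17.1 km
  Station 4: calculated 84.4 vs reported 84.4 → residual 0.0 km
Station 1, Station 2, Station 4 are mutually consistent (residuals ≈ 0); Station 3 is off by 17.1 km.

Station 3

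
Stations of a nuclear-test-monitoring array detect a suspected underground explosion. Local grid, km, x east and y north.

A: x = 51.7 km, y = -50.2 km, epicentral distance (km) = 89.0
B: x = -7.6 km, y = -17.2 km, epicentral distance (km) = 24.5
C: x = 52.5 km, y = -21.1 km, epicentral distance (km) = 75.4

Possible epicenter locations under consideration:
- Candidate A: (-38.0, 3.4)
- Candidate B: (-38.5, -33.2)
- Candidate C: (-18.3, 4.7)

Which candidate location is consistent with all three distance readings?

Candidate C

For each candidate, compare |candidate − station| to the reported distance:
Candidate A: residuals A 15.5, B 12.2, C 18.4 → max 18.4 km
Candidate B: residuals A 2.8, B 10.3, C 16.4 → max 16.4 km
Candidate C: residuals A 0.0, B 0.1, C 0.0 → max 0.1 km
Only Candidate C has all residuals ≈ 0.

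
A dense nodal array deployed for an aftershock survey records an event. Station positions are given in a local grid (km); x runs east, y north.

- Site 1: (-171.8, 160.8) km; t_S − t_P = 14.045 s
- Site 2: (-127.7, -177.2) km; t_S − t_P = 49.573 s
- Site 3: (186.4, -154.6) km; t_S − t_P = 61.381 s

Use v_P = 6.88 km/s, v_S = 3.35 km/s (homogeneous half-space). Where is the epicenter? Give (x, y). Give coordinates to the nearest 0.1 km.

(-81.8, 143.2)

Distance from S−P lag: d = Δt · v_P v_S / (v_P − v_S) = Δt · (6.88·3.35)/(6.88−3.35) ≈ 6.5292·Δt.
So d_Site 1 = 91.70, d_Site 2 = 323.67, d_Site 3 = 400.77 km.
Circle about each station: (x + 171.8)² + (y − 160.8)² = 91.70²; (x + 127.7)² + (y + 177.2)² = 323.67²; (x − 186.4)² + (y + 154.6)² = 400.77².
Subtracting pairs of circle equations eliminates x²+y² and gives linear equations (the radical axes):
88.2 x − 676.0 y = -104018.13
716.4 x − 630.8 y = -148933.46
Solving the 2×2 system: x ≈ -81.8, y ≈ 143.2 km.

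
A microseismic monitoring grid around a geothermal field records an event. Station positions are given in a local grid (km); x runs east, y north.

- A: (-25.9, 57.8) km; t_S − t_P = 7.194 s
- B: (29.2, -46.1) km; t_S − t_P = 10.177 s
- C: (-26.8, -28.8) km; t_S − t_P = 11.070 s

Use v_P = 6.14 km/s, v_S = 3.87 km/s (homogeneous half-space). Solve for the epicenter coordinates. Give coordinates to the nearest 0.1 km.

Distance from S−P lag: d = Δt · v_P v_S / (v_P − v_S) = Δt · (6.14·3.87)/(6.14−3.87) ≈ 10.4678·Δt.
So d_A = 75.31, d_B = 106.53, d_C = 115.88 km.
Circle about each station: (x + 25.9)² + (y − 57.8)² = 75.31²; (x − 29.2)² + (y + 46.1)² = 106.53²; (x + 26.8)² + (y + 28.8)² = 115.88².
Subtracting pairs of circle equations eliminates x²+y² and gives linear equations (the radical axes):
110.2 x − 207.8 y = -6710.84
-1.8 x − 173.2 y = -10220.55
Solving the 2×2 system: x ≈ 49.4, y ≈ 58.5 km.

49.4 km east, 58.5 km north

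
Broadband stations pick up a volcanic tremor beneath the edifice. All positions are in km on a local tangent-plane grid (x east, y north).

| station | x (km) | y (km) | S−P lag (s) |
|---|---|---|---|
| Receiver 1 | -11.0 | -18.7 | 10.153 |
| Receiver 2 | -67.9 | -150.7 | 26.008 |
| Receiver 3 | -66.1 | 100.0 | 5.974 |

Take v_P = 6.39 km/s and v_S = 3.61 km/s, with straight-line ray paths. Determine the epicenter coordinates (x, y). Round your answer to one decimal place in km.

Distance from S−P lag: d = Δt · v_P v_S / (v_P − v_S) = Δt · (6.39·3.61)/(6.39−3.61) ≈ 8.2978·Δt.
So d_Receiver 1 = 84.25, d_Receiver 2 = 215.81, d_Receiver 3 = 49.57 km.
Circle about each station: (x + 11.0)² + (y + 18.7)² = 84.25²; (x + 67.9)² + (y + 150.7)² = 215.81²; (x + 66.1)² + (y − 100.0)² = 49.57².
Subtracting pairs of circle equations eliminates x²+y² and gives linear equations (the radical axes):
-113.8 x − 264.0 y = -12625.68
-110.2 x + 237.4 y = 18539.40
Solving the 2×2 system: x ≈ -33.8, y ≈ 62.4 km.
Check against Receiver 1 (with the unrounded x, y): √((x + 11.0)²+(y + 18.7)²) = 84.25 ≈ 84.25 km. ✓

x ≈ -33.8 km, y ≈ 62.4 km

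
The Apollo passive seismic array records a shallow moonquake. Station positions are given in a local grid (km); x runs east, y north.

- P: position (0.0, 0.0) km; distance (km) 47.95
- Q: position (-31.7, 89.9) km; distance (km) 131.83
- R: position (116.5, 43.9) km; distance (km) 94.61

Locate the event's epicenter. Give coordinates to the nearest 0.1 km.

Circle about each station: x² + y² = 47.95²; (x + 31.7)² + (y − 89.9)² = 131.83²; (x − 116.5)² + (y − 43.9)² = 94.61².
Subtracting pairs of circle equations eliminates x²+y² and gives linear equations (the radical axes):
-63.4 x + 179.8 y = -5993.05
233.0 x + 87.8 y = 8847.61
Solving the 2×2 system: x ≈ 44.6, y ≈ -17.6 km.
Check against P (with the unrounded x, y): √(x²+y²) = 47.95 ≈ 47.95 km. ✓

(44.6, -17.6)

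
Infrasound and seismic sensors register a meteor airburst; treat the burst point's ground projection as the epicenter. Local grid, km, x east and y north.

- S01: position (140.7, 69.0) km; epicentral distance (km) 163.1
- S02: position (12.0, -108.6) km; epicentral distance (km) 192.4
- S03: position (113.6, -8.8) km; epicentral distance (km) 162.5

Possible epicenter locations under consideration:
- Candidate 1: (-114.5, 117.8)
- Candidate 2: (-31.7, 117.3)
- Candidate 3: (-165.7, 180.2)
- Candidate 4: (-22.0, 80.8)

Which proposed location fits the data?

For each candidate, compare |candidate − station| to the reported distance:
Candidate 1: residuals S01 96.7, S02 66.9, S03 98.4 → max 98.4 km
Candidate 2: residuals S01 15.9, S02 37.7, S03 29.9 → max 37.7 km
Candidate 3: residuals S01 162.9, S02 146.7, S03 174.7 → max 174.7 km
Candidate 4: residuals S01 0.0, S02 0.0, S03 0.0 → max 0.0 km
Only Candidate 4 has all residuals ≈ 0.

Candidate 4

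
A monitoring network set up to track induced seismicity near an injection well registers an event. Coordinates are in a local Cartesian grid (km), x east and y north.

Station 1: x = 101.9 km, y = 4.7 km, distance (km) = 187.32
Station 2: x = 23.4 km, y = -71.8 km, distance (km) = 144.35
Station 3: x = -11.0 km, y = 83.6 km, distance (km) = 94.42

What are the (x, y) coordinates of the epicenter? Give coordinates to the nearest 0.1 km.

Circle about each station: (x − 101.9)² + (y − 4.7)² = 187.32²; (x − 23.4)² + (y + 71.8)² = 144.35²; (x + 11.0)² + (y − 83.6)² = 94.42².
Subtracting pairs of circle equations eliminates x²+y² and gives linear equations (the radical axes):
-157.0 x − 153.0 y = 9548.96
-225.8 x + 157.8 y = 22877.91
Solving the 2×2 system: x ≈ -84.4, y ≈ 24.2 km.
Check against Station 1 (with the unrounded x, y): √((x − 101.9)²+(y − 4.7)²) = 187.32 ≈ 187.32 km. ✓

-84.4 km east, 24.2 km north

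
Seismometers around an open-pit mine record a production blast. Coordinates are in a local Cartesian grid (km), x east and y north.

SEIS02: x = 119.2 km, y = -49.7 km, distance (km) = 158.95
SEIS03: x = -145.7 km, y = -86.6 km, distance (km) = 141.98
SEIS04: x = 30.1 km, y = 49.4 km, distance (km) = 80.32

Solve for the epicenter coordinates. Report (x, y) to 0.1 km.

x ≈ -32.2 km, y ≈ -1.3 km

Circle about each station: (x − 119.2)² + (y + 49.7)² = 158.95²; (x + 145.7)² + (y + 86.6)² = 141.98²; (x − 30.1)² + (y − 49.4)² = 80.32².
Subtracting the SEIS02 equation from the SEIS03 and SEIS04 equations removes the quadratic terms:
-529.8 x − 73.8 y = 17156.10
-178.2 x + 198.2 y = 5481.44
Solving the 2×2 system: x ≈ -32.2, y ≈ -1.3 km.
Check against SEIS02 (with the unrounded x, y): √((x − 119.2)²+(y + 49.7)²) = 158.95 ≈ 158.95 km. ✓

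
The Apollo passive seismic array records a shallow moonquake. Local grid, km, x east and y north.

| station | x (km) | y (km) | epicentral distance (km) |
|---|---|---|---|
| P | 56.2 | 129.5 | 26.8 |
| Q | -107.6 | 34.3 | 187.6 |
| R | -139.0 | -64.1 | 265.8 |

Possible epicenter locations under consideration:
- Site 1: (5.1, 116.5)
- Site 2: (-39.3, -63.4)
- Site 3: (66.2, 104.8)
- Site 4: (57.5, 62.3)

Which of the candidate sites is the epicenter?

Site 3

For each candidate, compare |candidate − station| to the reported distance:
Site 1: residuals P 25.9, Q 48.1, R 34.8 → max 48.1 km
Site 2: residuals P 188.4, Q 68.4, R 166.1 → max 188.4 km
Site 3: residuals P 0.2, Q 0.0, R 0.0 → max 0.2 km
Site 4: residuals P 40.4, Q 20.1, R 32.2 → max 40.4 km
Only Site 3 has all residuals ≈ 0.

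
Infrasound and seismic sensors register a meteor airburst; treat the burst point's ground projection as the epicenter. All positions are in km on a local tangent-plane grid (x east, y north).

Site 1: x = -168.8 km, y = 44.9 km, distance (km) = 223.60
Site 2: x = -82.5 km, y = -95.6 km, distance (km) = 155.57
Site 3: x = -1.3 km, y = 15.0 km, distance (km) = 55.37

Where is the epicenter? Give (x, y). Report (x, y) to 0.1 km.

x ≈ 47.8 km, y ≈ -10.6 km

Circle about each station: (x + 168.8)² + (y − 44.9)² = 223.60²; (x + 82.5)² + (y + 95.6)² = 155.57²; (x + 1.3)² + (y − 15.0)² = 55.37².
Subtracting pairs of circle equations eliminates x²+y² and gives linear equations (the radical axes):
172.6 x − 281.0 y = 11231.10
335.0 x − 59.8 y = 16648.36
Solving the 2×2 system: x ≈ 47.8, y ≈ -10.6 km.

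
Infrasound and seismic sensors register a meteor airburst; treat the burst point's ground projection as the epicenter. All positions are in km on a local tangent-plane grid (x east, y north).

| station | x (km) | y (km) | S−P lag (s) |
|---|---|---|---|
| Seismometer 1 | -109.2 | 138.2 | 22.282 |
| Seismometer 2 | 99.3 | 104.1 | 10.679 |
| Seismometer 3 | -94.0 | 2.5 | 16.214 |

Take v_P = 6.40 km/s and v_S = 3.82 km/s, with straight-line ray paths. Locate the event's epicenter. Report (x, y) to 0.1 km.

Distance from S−P lag: d = Δt · v_P v_S / (v_P − v_S) = Δt · (6.40·3.82)/(6.40−3.82) ≈ 9.4760·Δt.
So d_Seismometer 1 = 211.14, d_Seismometer 2 = 101.19, d_Seismometer 3 = 153.64 km.
Circle about each station: (x + 109.2)² + (y − 138.2)² = 211.14²; (x − 99.3)² + (y − 104.1)² = 101.19²; (x + 94.0)² + (y − 2.5)² = 153.64².
Subtracting pairs of circle equations eliminates x²+y² and gives linear equations (the radical axes):
417.0 x − 68.2 y = 24014.10
30.4 x − 271.4 y = -1206.78
Solving the 2×2 system: x ≈ 59.4, y ≈ 11.1 km.

59.4 km east, 11.1 km north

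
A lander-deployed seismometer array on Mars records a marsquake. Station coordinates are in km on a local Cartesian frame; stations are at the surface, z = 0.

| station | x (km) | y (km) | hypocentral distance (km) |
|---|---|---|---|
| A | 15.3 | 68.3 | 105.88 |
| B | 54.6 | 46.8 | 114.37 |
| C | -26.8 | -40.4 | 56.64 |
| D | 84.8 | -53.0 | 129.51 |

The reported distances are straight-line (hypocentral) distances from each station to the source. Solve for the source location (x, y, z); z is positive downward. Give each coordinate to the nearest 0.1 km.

Each station gives a sphere (x−x_i)² + (y−y_i)² + z² = d_i² (stations at z=0).
Subtracting the A sphere from B and C: z² cancels, leaving linear equations in x and y:
78.6 x − 43.0 y = -1597.50
-84.2 x − 217.4 y = 5453.90
Solving: x ≈ -28.096, y ≈ -14.205 km (keep extra digits for the depth step; rounded: -28.1, -14.2).
Then from the A sphere: z² = 105.88² − (x − 15.3)² − (y − 68.3)² with x = -28.096, y = -14.205, so z ≈ 50.202 ≈ 50.2 km.
Check against D (with the unrounded solution): distance 129.50 ≈ 129.51 km. ✓

(-28.1, -14.2, 50.2)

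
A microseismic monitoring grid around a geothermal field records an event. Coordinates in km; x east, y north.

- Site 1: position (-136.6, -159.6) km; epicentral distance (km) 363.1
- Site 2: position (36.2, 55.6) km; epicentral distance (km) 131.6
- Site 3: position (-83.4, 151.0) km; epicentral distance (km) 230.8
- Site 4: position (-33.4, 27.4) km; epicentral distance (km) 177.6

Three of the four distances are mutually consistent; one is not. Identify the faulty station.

Solve using three stations at a time. Using Site 1, Site 3, Site 4 (subtract circle equations pairwise → linear system) gives (x, y) ≈ (136.2, 80.0).
Distances from that point to each station vs reported:
  Site 1: calculated 363.1 vs reported 363.1 → residual 0.0 km
  Site 2: calculated 102.9 vs reported 131.6 → residual 28.7 km
  Site 3: calculated 230.8 vs reported 230.8 → residual 0.0 km
  Site 4: calculated 177.6 vs reported 177.6 → residual 0.0 km
Site 1, Site 3, Site 4 are mutually consistent (residuals ≈ 0); Site 2 is off by 28.7 km.

Site 2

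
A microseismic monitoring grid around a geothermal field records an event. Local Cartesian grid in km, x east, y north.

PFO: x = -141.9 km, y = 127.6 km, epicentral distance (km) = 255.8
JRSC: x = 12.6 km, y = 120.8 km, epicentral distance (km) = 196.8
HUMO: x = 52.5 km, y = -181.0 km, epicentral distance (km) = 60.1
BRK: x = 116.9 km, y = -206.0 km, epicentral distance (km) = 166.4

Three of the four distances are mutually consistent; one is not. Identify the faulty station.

Solve using three stations at a time. Using PFO, JRSC, BRK (subtract circle equations pairwise → linear system) gives (x, y) ≈ (13.0, -76.0).
Distances from that point to each station vs reported:
  PFO: calculated 255.8 vs reported 255.8 → residual 0.0 km
  JRSC: calculated 196.8 vs reported 196.8 → residual 0.0 km
  HUMO: calculated 112.2 vs reported 60.1 → residual 52.1 km
  BRK: calculated 166.4 vs reported 166.4 → residual 0.0 km
PFO, JRSC, BRK are mutually consistent (residuals ≈ 0); HUMO is off by 52.1 km.

HUMO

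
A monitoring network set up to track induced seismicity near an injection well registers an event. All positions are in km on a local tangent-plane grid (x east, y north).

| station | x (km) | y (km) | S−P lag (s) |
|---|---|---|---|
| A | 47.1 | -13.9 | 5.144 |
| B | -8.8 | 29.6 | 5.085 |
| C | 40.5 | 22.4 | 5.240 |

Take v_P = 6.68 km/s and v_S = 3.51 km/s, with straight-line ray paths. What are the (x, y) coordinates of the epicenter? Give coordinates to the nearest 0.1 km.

Distance from S−P lag: d = Δt · v_P v_S / (v_P − v_S) = Δt · (6.68·3.51)/(6.68−3.51) ≈ 7.3965·Δt.
So d_A = 38.05, d_B = 37.61, d_C = 38.76 km.
Circle about each station: (x − 47.1)² + (y + 13.9)² = 38.05²; (x + 8.8)² + (y − 29.6)² = 37.61²; (x − 40.5)² + (y − 22.4)² = 38.76².
Subtracting the A equation from the B and C equations removes the quadratic terms:
-111.8 x + 87.0 y = -1424.73
-13.2 x + 72.6 y = -324.15
Solving the 2×2 system: x ≈ 10.8, y ≈ -2.5 km.

10.8 km east, -2.5 km north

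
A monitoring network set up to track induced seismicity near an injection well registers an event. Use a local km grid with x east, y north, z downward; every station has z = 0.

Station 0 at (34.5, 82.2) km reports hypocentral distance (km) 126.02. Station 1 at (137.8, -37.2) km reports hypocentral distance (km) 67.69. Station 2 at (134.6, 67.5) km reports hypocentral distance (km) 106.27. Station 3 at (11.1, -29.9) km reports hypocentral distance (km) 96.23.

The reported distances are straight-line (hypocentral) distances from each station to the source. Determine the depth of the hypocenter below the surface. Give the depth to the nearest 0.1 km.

depth ≈ 47.8 km

Each station gives a sphere (x−x_i)² + (y−y_i)² + z² = d_i² (stations at z=0).
Subtracting the Station 0 sphere from Station 1 and Station 2: z² cancels, leaving linear equations in x and y:
206.6 x − 238.8 y = 23724.69
200.2 x − 29.4 y = 19314.05
Solving: x ≈ 93.802, y ≈ -18.196 km (keep extra digits for the depth step; rounded: 93.8, -18.2).
Then from the Station 0 sphere: z² = 126.02² − (x − 34.5)² − (y − 82.2)² with x = 93.802, y = -18.196, so z ≈ 47.801 ≈ 47.8 km.
Check against Station 3 (with the unrounded solution): distance 96.24 ≈ 96.23 km. ✓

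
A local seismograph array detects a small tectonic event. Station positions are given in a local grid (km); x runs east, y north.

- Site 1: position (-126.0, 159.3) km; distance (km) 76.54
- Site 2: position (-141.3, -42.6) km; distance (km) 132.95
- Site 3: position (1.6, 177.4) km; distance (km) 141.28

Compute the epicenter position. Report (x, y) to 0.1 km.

-105.7 km east, 85.5 km north

Circle about each station: (x + 126.0)² + (y − 159.3)² = 76.54²; (x + 141.3)² + (y + 42.6)² = 132.95²; (x − 1.6)² + (y − 177.4)² = 141.28².
Subtracting pairs of circle equations eliminates x²+y² and gives linear equations (the radical axes):
-30.6 x − 403.8 y = -31289.37
255.2 x + 36.2 y = -23880.84
Solving the 2×2 system: x ≈ -105.7, y ≈ 85.5 km.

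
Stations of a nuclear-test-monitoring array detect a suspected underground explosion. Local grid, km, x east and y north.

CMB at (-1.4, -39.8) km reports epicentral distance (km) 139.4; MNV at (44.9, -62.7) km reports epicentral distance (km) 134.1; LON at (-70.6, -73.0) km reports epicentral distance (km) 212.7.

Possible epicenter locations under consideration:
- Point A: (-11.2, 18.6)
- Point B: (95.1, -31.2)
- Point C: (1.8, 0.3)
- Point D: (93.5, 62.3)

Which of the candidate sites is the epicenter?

For each candidate, compare |candidate − station| to the reported distance:
Point A: residuals CMB 80.2, MNV 35.3, LON 103.5 → max 103.5 km
Point B: residuals CMB 42.5, MNV 74.8, LON 41.8 → max 74.8 km
Point C: residuals CMB 99.2, MNV 57.8, LON 109.7 → max 109.7 km
Point D: residuals CMB 0.0, MNV 0.0, LON 0.0 → max 0.0 km
Only Point D has all residuals ≈ 0.

Point D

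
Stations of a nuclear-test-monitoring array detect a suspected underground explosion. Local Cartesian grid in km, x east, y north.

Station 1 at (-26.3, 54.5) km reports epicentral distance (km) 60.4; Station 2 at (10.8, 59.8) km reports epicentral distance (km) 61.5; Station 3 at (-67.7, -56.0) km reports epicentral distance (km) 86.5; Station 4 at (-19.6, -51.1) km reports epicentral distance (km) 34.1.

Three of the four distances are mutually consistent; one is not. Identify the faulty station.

Station 4

Solve using three stations at a time. Using Station 1, Station 2, Station 3 (subtract circle equations pairwise → linear system) gives (x, y) ≈ (-1.3, -0.5).
Distances from that point to each station vs reported:
  Station 1: calculated 60.4 vs reported 60.4 → residual 0.0 km
  Station 2: calculated 61.5 vs reported 61.5 → residual 0.0 km
  Station 3: calculated 86.5 vs reported 86.5 → residual 0.0 km
  Station 4: calculated 53.8 vs reported 34.1 → residual 19.7 km
Station 1, Station 2, Station 3 are mutually consistent (residuals ≈ 0); Station 4 is off by 19.7 km.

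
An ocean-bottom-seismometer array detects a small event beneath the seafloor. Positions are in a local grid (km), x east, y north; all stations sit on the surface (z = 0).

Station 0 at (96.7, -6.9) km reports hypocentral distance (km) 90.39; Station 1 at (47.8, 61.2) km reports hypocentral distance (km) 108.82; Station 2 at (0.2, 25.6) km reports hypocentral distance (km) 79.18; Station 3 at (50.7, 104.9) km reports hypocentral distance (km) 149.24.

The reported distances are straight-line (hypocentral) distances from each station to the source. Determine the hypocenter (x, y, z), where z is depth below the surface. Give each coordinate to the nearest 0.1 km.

Each station gives a sphere (x−x_i)² + (y−y_i)² + z² = d_i² (stations at z=0).
Subtracting the Station 0 sphere from Station 1 and Station 2: z² cancels, leaving linear equations in x and y:
-97.8 x + 136.2 y = -7039.66
-193.0 x + 65.0 y = -6842.22
Solving: x ≈ 23.800, y ≈ -34.596 km (keep extra digits for the depth step; rounded: 23.8, -34.6).
Then from the Station 0 sphere: z² = 90.39² − (x − 96.7)² − (y + 6.9)² with x = 23.800, y = -34.596, so z ≈ 45.704 ≈ 45.7 km.

x ≈ 23.8 km, y ≈ -34.6 km, depth ≈ 45.7 km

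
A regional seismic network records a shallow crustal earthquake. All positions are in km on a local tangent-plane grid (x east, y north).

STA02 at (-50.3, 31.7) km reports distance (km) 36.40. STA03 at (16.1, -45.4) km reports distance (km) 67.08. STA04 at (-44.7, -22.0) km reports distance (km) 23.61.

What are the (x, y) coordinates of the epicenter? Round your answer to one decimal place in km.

Circle about each station: (x + 50.3)² + (y − 31.7)² = 36.40²; (x − 16.1)² + (y + 45.4)² = 67.08²; (x + 44.7)² + (y + 22.0)² = 23.61².
Subtracting the STA02 equation from the STA03 and STA04 equations removes the quadratic terms:
132.8 x − 154.2 y = -4389.38
11.2 x − 107.4 y = -285.36
Solving the 2×2 system: x ≈ -34.1, y ≈ -0.9 km.
Check against STA02 (with the unrounded x, y): √((x + 50.3)²+(y − 31.7)²) = 36.40 ≈ 36.40 km. ✓

x ≈ -34.1 km, y ≈ -0.9 km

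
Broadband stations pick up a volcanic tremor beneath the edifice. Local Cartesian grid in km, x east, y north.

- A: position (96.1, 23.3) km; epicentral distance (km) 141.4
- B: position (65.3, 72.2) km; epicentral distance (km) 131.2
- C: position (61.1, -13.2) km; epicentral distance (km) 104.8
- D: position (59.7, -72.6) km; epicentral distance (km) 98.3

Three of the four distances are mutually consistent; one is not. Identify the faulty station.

D

Solve using three stations at a time. Using A, B, C (subtract circle equations pairwise → linear system) gives (x, y) ≈ (-43.0, -1.8).
Distances from that point to each station vs reported:
  A: calculated 141.4 vs reported 141.4 → residual 0.0 km
  B: calculated 131.2 vs reported 131.2 → residual 0.0 km
  C: calculated 104.8 vs reported 104.8 → residual 0.0 km
  D: calculated 124.8 vs reported 98.3 → residual 26.5 km
A, B, C are mutually consistent (residuals ≈ 0); D is off by 26.5 km.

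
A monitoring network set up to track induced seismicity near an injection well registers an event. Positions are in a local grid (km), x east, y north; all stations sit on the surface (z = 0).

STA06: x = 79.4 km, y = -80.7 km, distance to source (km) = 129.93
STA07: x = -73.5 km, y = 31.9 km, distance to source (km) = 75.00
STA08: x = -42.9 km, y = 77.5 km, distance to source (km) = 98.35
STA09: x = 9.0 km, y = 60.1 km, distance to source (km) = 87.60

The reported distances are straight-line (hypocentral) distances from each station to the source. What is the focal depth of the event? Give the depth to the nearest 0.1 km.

z ≈ 36.3 km

Each station gives a sphere (x−x_i)² + (y−y_i)² + z² = d_i² (stations at z=0).
Subtracting the STA06 sphere from STA07 and STA08: z² cancels, leaving linear equations in x and y:
-305.8 x + 225.2 y = 4859.81
-244.6 x + 316.4 y = 2238.89
Solving: x ≈ -24.800, y ≈ -12.096 km (keep extra digits for the depth step; rounded: -24.8, -12.1).
Then from the STA06 sphere: z² = 129.93² − (x − 79.4)² − (y + 80.7)² with x = -24.800, y = -12.096, so z ≈ 36.300 ≈ 36.3 km.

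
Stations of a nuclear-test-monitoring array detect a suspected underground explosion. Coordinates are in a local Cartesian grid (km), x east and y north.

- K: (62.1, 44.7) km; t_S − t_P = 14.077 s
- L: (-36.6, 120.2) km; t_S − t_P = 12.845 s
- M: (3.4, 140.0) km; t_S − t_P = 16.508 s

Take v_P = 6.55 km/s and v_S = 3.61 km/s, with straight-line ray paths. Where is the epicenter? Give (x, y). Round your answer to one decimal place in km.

-47.8 km east, 17.5 km north

Distance from S−P lag: d = Δt · v_P v_S / (v_P − v_S) = Δt · (6.55·3.61)/(6.55−3.61) ≈ 8.0427·Δt.
So d_K = 113.22, d_L = 103.31, d_M = 132.77 km.
Circle about each station: (x − 62.1)² + (y − 44.7)² = 113.22²; (x + 36.6)² + (y − 120.2)² = 103.31²; (x − 3.4)² + (y − 140.0)² = 132.77².
Subtracting the K equation from the L and M equations removes the quadratic terms:
-197.4 x + 151.0 y = 12078.91
-117.4 x + 190.6 y = 8947.96
Solving the 2×2 system: x ≈ -47.8, y ≈ 17.5 km.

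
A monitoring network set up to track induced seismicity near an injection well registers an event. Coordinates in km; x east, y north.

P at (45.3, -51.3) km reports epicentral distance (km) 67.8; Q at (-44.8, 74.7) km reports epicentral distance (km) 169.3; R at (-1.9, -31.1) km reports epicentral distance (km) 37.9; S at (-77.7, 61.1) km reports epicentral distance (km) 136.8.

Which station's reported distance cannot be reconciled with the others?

Q

Solve using three stations at a time. Using P, R, S (subtract circle equations pairwise → linear system) gives (x, y) ≈ (-21.3, -63.5).
Distances from that point to each station vs reported:
  P: calculated 67.7 vs reported 67.8 → residual 0.1 km
  Q: calculated 140.2 vs reported 169.3 → residual 29.1 km
  R: calculated 37.8 vs reported 37.9 → residual 0.1 km
  S: calculated 136.8 vs reported 136.8 → residual 0.0 km
P, R, S are mutually consistent (residuals ≈ 0); Q is off by 29.1 km.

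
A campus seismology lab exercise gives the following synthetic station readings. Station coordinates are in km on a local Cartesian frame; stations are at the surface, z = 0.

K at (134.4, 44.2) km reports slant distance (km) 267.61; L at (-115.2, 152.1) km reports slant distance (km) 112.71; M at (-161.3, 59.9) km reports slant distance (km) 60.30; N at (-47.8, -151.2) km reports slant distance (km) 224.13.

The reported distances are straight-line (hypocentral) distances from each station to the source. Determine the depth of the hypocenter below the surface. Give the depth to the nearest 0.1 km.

Each station gives a sphere (x−x_i)² + (y−y_i)² + z² = d_i² (stations at z=0).
Subtracting the K sphere from L and M: z² cancels, leaving linear equations in x and y:
-499.2 x + 215.8 y = 75300.02
-591.4 x + 31.4 y = 77567.72
Solving: x ≈ -128.404, y ≈ 51.904 km (keep extra digits for the depth step; rounded: -128.4, 51.9).
Then from the K sphere: z² = 267.61² − (x − 134.4)² − (y − 44.2)² with x = -128.404, y = 51.904, so z ≈ 49.898 ≈ 49.9 km.

depth ≈ 49.9 km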